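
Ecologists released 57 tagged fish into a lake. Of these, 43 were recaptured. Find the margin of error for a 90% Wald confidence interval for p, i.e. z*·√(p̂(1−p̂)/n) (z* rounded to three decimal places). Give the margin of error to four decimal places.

ME = 0.0938

Sample proportion p̂ = 43/57 = 0.75439.
SE = √(p̂(1−p̂)/n) = √(0.185288/57) = 0.057015.
z* = 1.645 at the 90% level.
Margin of error = z*·SE = 1.645 × 0.057015 = 0.0938.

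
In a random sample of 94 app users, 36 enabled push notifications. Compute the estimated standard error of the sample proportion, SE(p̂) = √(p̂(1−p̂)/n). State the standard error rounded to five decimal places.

SE = 0.05014

The sample proportion is 36/94 = 0.38298.
p̂(1−p̂) = 0.236306.
Dividing by n and taking the root: √0.002513894 = 0.05014.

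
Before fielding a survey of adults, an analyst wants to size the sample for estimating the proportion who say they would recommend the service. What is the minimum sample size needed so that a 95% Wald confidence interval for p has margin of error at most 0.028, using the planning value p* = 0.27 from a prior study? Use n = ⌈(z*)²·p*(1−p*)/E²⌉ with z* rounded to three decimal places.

For 95% confidence, z* = 1.960.
p*(1−p*) = 0.1971.
Required n before rounding: 3.841600 × 0.1971 / 0.028² = 965.790.
⌈965.790⌉ = 966.

n = 966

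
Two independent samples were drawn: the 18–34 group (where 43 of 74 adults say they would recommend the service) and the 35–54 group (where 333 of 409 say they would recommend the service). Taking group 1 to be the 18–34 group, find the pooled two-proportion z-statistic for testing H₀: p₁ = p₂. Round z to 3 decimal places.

z = -4.443

Sample proportions: p̂₁ = 43/74 = 0.58108 and p̂₂ = 333/409 = 0.81418.
Pooling: p̂ = 376/483 = 0.77847.
SE = √[p̂(1−p̂)(1/n₁+1/n₂)] = √[0.77847·0.22153·(1/74+1/409)] ≈ 0.052461.
z = (p̂₁ − p̂₂)/SE = (0.58108 − 0.81418)/0.052461 = -0.23310/0.052461 = -4.443.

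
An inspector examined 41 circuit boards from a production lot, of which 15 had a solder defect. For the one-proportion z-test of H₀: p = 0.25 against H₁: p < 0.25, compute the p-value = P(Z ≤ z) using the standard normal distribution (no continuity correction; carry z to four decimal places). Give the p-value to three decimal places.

With x = 15 successes in n = 41, p̂ = 0.36585.
Under H₀, SE = √(p₀(1−p₀)/n) = √(0.25·0.75/41) = √0.004573171 = 0.067625.
z = (p̂ − p₀)/SE = (15/41 − 0.25)/0.067625 ≈ 1.7132.
From the standard normal, P(Z ≤ z) = 0.957.

p-value = 0.957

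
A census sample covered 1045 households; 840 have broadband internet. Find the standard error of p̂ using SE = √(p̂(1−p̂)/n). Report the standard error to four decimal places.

Sample proportion p̂ = 840/1045 = 0.80383.
p̂(1−p̂) = 0.80383·0.19617 = 0.157687.
SE = √(0.157687/1045) = 0.0123.

SE = 0.0123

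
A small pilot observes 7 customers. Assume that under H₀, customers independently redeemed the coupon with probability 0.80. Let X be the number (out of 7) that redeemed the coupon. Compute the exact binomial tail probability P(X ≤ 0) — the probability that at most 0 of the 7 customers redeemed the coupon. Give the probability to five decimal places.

P = 0.00001

X ~ Binomial(n=7, p=0.80).
P(X ≤ 0) = C(7,0)·0.80^0·0.20^7.
= 0.000013 = 0.00001.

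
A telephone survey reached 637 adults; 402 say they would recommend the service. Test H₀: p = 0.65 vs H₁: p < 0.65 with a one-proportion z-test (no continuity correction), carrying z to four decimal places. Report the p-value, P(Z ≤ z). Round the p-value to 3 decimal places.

With x = 402 successes in n = 637, p̂ = 0.63108.
Under H₀, SE = √(p₀(1−p₀)/n) = √(0.65·0.35/637) = √0.000357143 = 0.018898.
Test statistic (full precision, shown to 4 dp): z = (402/637 − 0.65)/SE₀ ≈ -1.0010.
p-value = P(Z ≤ z) with z = -1.0010 → 0.158.

p-value = 0.158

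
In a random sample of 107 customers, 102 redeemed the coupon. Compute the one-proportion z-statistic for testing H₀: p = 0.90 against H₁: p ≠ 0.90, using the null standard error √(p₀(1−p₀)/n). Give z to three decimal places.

With x = 102 successes in n = 107, p̂ = 0.95327.
SE₀ = √(0.90·0.10/107) = 0.029002.
Test statistic: z = 0.05327/0.029002 = 1.837.

z = 1.837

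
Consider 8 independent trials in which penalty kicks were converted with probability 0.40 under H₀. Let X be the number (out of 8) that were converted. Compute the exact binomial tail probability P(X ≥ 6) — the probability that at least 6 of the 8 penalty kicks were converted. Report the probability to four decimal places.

X is binomial with n = 8 and p = 0.40.
P(X ≥ 6) = C(8,6)·0.40^6·0.60^2 + C(8,7)·0.40^7·0.60^1 + C(8,8)·0.40^8·0.60^0.
= 0.041288 + 0.007864 + 0.000655 = 0.0498.

P = 0.0498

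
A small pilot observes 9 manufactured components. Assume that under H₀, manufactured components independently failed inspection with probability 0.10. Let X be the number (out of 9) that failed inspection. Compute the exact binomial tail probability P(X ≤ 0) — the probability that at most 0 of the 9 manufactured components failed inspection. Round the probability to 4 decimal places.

P = 0.3874

X is binomial with n = 9 and p = 0.10.
P(X ≤ 0) = C(9,0)·0.10^0·0.90^9.
= 0.387420 = 0.3874.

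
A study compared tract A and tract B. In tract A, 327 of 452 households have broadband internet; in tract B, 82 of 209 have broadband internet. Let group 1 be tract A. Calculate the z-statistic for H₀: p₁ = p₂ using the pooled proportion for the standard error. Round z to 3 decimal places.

z = 8.150

Sample proportions: p̂₁ = 327/452 = 0.72345 and p̂₂ = 82/209 = 0.39234.
Pooled p̂ = (327+82)/(452+209) = 409/661 = 0.61876.
Pooled SE = √[0.2358962·0.00699708] ≈ 0.040627.
z = (p̂₁ − p̂₂)/SE = (0.72345 − 0.39234)/0.040627 = 0.33111/0.040627 = 8.150.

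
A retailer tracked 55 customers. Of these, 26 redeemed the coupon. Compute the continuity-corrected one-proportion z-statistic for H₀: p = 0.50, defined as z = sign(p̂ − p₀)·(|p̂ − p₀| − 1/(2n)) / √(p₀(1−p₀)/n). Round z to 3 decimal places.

p̂ = 26/55 = 0.47273. p̂ − p₀ = -0.027273.
1/(2n) = 0.009091.
Corrected numerator: |-0.027273| − 0.009091 = 0.018182.
Null standard error: √(0.50·0.50/55) = √0.004545455 = 0.067420.
z = (−)0.018182/0.067420 = -0.270.

z = -0.270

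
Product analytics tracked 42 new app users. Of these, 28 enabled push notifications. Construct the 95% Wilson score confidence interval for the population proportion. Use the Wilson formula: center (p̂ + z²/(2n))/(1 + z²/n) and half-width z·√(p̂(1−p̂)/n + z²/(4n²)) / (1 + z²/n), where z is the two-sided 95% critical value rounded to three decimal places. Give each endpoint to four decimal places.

Here p̂ = 28/42 = 0.66667 and z = 1.960 (z² = 3.841600).
1 + z²/n = 1.091467.
Center = (0.66667 + 0.045733)/1.091467 = 0.65270.
Radicand: p̂(1−p̂)/n + z²/(4n²) = 0.005291005 + 0.000544444 = 0.005835449.
Half-width = z·√(radicand)/denom = 1.960·0.076390/1.091467 = 0.13718.
CI: 0.65270 ± 0.13718 = (0.5155, 0.7899).

(0.5155, 0.7899)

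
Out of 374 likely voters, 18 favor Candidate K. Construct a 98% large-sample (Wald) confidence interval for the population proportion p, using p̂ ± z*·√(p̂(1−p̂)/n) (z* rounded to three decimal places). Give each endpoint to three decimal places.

p̂ = 18/374 = 0.04813.
Standard error of p̂: √(0.045812/374) = √0.000122492 = 0.011068.
For 98% confidence, z* = 2.326.
Margin of error: 2.326 × 0.011068 = 0.02574.
Interval: 0.04813 ± 0.02574 → (0.022, 0.074).

(0.022, 0.074)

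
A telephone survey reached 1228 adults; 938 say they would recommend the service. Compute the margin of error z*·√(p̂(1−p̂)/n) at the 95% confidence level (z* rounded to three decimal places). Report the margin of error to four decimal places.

ME = 0.0238

p̂ = 938/1228 = 0.76384.
Standard error of p̂: √(0.180387/1228) = √0.000146895 = 0.012120.
For 95% confidence, z* = 1.960.
Margin of error = z*·SE = 1.960 × 0.012120 = 0.0238.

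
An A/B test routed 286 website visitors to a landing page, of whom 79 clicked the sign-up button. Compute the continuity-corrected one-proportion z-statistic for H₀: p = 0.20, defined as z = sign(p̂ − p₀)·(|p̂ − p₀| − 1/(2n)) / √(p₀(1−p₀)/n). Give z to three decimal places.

z = 3.149

p̂ = 79/286 = 0.27622. p̂ − p₀ = 0.076224.
1/(2n) = 0.001748.
Corrected numerator: |0.076224| − 0.001748 = 0.074476.
SE₀ = √(0.20·0.80/286) = 0.023652.
z = (+)0.074476/0.023652 = 3.149.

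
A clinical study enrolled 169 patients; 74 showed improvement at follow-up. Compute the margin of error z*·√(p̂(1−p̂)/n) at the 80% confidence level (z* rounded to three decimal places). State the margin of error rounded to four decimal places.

ME = 0.0489

Sample proportion p̂ = 74/169 = 0.43787.
SE = √(p̂(1−p̂)/n) = √(0.246140/169) = 0.038163.
The 80% critical value is z* = 1.282.
So ME = 0.0489.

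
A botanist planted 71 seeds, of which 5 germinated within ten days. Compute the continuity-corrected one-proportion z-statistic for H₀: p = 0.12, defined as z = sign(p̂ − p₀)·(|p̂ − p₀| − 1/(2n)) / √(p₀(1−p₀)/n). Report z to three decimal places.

p̂ = 5/71 = 0.07042. p̂ − p₀ = -0.049577.
Continuity correction 1/(2n) = 1/142 = 0.007042.
Corrected numerator: |-0.049577| − 0.007042 = 0.042535.
Under H₀, SE = √(p₀(1−p₀)/n) = √(0.12·0.88/71) = √0.001487324 = 0.038566.
z = −0.042535/0.038566 = -1.103.

z = -1.103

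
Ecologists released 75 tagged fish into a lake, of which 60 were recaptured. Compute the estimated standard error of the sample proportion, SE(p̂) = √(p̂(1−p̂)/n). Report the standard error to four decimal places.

SE = 0.0462

p̂ = 60/75 = 0.80000.
p̂(1−p̂) = 0.160000.
Dividing by n and taking the root: √0.002133333 = 0.0462.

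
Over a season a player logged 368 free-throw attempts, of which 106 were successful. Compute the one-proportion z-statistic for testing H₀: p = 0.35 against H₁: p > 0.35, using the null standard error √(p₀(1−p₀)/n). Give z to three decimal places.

The sample proportion is 106/368 = 0.28804.
SE₀ = √(0.35·0.65/368) = 0.024864.
z = (p̂ − p₀)/SE = (0.28804 − 0.35)/0.024864 = -2.492.

z = -2.492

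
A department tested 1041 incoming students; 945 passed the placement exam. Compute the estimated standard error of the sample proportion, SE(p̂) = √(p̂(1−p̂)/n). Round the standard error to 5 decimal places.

SE = 0.00897

With x = 945 successes in n = 1041, p̂ = 0.90778.
p̂(1−p̂) = 0.083715.
Dividing by n and taking the root: √0.000080418 = 0.00897.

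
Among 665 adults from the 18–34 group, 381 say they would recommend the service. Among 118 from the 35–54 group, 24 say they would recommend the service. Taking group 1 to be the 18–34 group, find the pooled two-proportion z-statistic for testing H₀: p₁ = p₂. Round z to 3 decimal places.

z = 7.403

Sample proportions: p̂₁ = 381/665 = 0.57293 and p̂₂ = 24/118 = 0.20339.
Pooling: p̂ = 405/783 = 0.51724.
Pooled SE = √[0.2497027·0.00997834] ≈ 0.049916.
z = (p̂₁ − p̂₂)/SE = (0.57293 − 0.20339)/0.049916 = 0.36954/0.049916 = 7.403.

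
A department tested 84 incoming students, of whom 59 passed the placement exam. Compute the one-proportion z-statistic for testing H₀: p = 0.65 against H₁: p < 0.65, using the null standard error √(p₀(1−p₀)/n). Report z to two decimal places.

Sample proportion p̂ = 59/84 = 0.70238.
Under H₀, SE = √(p₀(1−p₀)/n) = √(0.65·0.35/84) = √0.002708333 = 0.052042.
z = (0.70238 − 0.65)/0.052042 = 0.05238/0.052042 = 1.01.

z = 1.01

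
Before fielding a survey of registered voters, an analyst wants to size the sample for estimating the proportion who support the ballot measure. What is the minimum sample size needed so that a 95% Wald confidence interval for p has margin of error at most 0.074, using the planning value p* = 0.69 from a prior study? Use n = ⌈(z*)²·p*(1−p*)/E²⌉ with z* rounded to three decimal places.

The 95% critical value is z* = 1.960.
p*(1−p*) = 0.69·0.31 = 0.2139.
(z*)²·p*(1−p*)/E² = 3.841600·0.2139/0.005476 = 150.058.
Rounding up, n = 151.

n = 151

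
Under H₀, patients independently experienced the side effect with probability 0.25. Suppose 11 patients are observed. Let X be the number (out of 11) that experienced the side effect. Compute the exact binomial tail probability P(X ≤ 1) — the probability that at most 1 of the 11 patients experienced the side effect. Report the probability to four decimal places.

X ~ Binomial(n=11, p=0.25).
P(X ≤ 1) = C(11,0)·0.25^0·0.75^11 + C(11,1)·0.25^1·0.75^10.
= 0.042235 + 0.154862 = 0.1971.

P = 0.1971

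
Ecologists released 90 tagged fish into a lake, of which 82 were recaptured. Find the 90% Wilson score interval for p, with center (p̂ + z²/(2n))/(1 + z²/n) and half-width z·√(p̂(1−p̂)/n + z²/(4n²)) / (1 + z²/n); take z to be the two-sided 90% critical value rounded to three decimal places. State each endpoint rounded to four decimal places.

Here p̂ = 82/90 = 0.91111 and z = 1.645 (z² = 2.706025).
1 + z²/n = 1.030067.
Center = (0.91111 + 0.015033)/1.030067 = 0.89911.
Radicand: p̂(1−p̂)/n + z²/(4n²) = 0.000899863 + 0.000083519 = 0.000983382.
Half-width = 1.645·√0.000983382/1.030067 = 0.05008.
CI: 0.89911 ± 0.05008 = (0.8490, 0.9492).

(0.8490, 0.9492)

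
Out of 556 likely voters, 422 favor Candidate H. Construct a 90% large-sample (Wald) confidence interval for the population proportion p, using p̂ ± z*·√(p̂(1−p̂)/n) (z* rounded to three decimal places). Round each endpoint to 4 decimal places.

p̂ = 422/556 = 0.75899.
SE(p̂) = √(0.75899·0.24101/556) = 0.018138.
The 90% critical value is z* = 1.645.
Margin = 1.645·0.018138 = 0.02984.
So the interval runs from 0.7292 to 0.7888.

(0.7292, 0.7888)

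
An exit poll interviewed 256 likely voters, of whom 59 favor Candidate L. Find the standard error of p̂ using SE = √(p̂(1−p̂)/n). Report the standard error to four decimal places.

With x = 59 successes in n = 256, p̂ = 0.23047.
p̂(1−p̂) = 0.177354.
SE = √(0.177354/256) = √0.000692789 = 0.0263.

SE = 0.0263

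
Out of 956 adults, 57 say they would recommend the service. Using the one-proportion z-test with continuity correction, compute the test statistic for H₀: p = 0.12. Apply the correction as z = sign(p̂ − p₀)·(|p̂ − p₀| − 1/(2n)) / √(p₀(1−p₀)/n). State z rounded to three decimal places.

The sample proportion is 57/956 = 0.05962. p̂ − p₀ = -0.060377.
1/(2n) = 0.000523.
Corrected numerator: |-0.060377| − 0.000523 = 0.059854.
SE₀ = √(0.12·0.88/956) = 0.010510.
z = (−)0.059854/0.010510 = -5.695.

z = -5.695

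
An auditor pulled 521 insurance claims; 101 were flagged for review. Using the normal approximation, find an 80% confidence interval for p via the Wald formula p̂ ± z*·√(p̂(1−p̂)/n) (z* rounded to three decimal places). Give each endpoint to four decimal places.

(0.1717, 0.2161)

p̂ = 101/521 = 0.19386.
SE(p̂) = √(0.19386·0.80614/521) = 0.017319.
z* = 1.282 at the 80% level.
Margin of error: 1.282 × 0.017319 = 0.02220.
Interval: 0.19386 ± 0.02220 → (0.1717, 0.2161).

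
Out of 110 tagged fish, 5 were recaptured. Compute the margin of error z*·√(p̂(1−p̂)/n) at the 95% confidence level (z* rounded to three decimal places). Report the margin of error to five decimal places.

p̂ = 5/110 = 0.04545.
SE(p̂) = √(0.04545·0.95455/110) = 0.019861.
z* = 1.960 at the 95% level.
ME = 1.960·0.019861 = 0.03893.

ME = 0.03893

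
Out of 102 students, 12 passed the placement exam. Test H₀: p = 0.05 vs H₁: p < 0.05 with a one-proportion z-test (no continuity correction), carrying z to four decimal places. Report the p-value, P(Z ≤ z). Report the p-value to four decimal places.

p-value = 0.9991

With x = 12 successes in n = 102, p̂ = 0.11765.
Under H₀, SE = √(p₀(1−p₀)/n) = √(0.05·0.95/102) = √0.000465686 = 0.021580.
Test statistic (full precision, shown to 4 dp): z = (12/102 − 0.05)/SE₀ ≈ 3.1347.
p-value = P(Z ≤ z) with z = 3.1347 → 0.9991.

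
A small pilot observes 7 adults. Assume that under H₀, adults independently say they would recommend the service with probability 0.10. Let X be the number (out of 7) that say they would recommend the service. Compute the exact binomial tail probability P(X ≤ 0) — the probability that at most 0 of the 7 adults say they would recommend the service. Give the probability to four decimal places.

P = 0.4783

X ~ Binomial(n=7, p=0.10).
P(X ≤ 0) = C(7,0)·0.10^0·0.90^7.
= 0.478297 = 0.4783.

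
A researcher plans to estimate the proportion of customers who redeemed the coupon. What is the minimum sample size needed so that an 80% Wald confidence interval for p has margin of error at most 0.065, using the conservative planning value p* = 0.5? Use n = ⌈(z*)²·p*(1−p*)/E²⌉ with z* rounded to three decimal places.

n = 98

For 80% confidence, z* = 1.282.
p*(1−p*) = 0.2500.
(z*)²·p*(1−p*)/E² = 1.643524·0.2500/0.004225 = 97.250.
Rounding up, n = 98.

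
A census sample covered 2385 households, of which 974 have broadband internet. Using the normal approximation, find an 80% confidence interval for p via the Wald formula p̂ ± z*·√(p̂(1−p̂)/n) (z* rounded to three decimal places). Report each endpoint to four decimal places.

(0.3955, 0.4213)

Sample proportion p̂ = 974/2385 = 0.40839.
SE = √(p̂(1−p̂)/n) = √(0.241607/2385) = 0.010065.
The 80% critical value is z* = 1.282.
Margin = 1.282·0.010065 = 0.01290.
CI: 0.40839 ± 0.01290 = (0.3955, 0.4213).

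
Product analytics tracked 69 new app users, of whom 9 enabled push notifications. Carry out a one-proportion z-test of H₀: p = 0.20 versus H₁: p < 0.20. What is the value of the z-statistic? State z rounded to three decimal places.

z = -1.445

The sample proportion is 9/69 = 0.13043.
Under H₀, SE = √(p₀(1−p₀)/n) = √(0.20·0.80/69) = √0.002318841 = 0.048154.
z = (0.13043 − 0.20)/0.048154 = -0.06957/0.048154 = -1.445.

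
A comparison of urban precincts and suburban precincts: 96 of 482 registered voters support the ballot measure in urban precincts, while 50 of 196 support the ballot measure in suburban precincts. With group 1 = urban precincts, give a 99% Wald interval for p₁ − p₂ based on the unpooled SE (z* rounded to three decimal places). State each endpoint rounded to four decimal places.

p̂₁ = 96/482 = 0.19917, p̂₂ = 50/196 = 0.25510; p̂₁ − p̂₂ = -0.05593.
Unpooled SE = √(p̂₁(1−p̂₁)/n₁ + p̂₂(1−p̂₂)/n₂) = √(0.000330916 + 0.000969515) = 0.036061.
z* = 2.576 at the 99% level. Margin of error = 0.09289.
Interval: -0.05593 ± 0.09289 → (-0.1488, 0.0370).

(-0.1488, 0.0370)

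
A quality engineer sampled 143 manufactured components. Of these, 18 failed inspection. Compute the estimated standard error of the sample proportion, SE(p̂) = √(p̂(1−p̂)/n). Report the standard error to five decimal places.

With x = 18 successes in n = 143, p̂ = 0.12587.
p̂(1−p̂) = 0.110027.
SE = √(0.110027/143) = √0.000769420 = 0.02774.

SE = 0.02774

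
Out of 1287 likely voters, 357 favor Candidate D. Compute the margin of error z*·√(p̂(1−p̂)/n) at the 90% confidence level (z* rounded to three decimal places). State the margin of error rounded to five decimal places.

With x = 357 successes in n = 1287, p̂ = 0.27739.
SE(p̂) = √(0.27739·0.72261/1287) = 0.012480.
z* = 1.645 at the 90% level.
ME = 1.645·0.012480 = 0.02053.

ME = 0.02053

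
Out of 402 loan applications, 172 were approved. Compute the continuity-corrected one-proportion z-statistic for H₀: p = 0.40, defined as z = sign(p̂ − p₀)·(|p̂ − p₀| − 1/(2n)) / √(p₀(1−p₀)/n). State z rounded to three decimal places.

The sample proportion is 172/402 = 0.42786. p̂ − p₀ = 0.027861.
1/(2n) = 0.001244.
Corrected numerator: |0.027861| − 0.001244 = 0.026617.
Under H₀, SE = √(p₀(1−p₀)/n) = √(0.40·0.60/402) = √0.000597015 = 0.024434.
z = (+)0.026617/0.024434 = 1.089.

z = 1.089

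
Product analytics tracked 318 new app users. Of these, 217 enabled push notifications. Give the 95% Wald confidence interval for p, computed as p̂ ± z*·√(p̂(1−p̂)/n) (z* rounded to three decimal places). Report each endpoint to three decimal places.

With x = 217 successes in n = 318, p̂ = 0.68239.
Standard error of p̂: √(0.216734/318) = √0.000681553 = 0.026107.
The 95% critical value is z* = 1.960.
Margin = 1.960·0.026107 = 0.05117.
Interval: 0.68239 ± 0.05117 → (0.631, 0.734).

(0.631, 0.734)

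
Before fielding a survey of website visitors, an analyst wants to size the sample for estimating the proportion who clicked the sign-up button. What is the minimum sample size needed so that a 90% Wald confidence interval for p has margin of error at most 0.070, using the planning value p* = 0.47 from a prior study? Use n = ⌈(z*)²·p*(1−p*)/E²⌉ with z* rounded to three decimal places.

The 90% critical value is z* = 1.645.
p*(1−p*) = 0.47·0.53 = 0.2491.
(z*)²·p*(1−p*)/E² = 2.706025·0.2491/0.004900 = 137.565.
Rounding up, n = 138.

n = 138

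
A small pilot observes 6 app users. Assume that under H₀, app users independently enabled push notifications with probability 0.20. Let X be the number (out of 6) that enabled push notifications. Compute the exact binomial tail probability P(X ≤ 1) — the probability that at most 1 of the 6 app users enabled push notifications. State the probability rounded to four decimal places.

P = 0.6554

X ~ Binomial(n=6, p=0.20).
P(X ≤ 1) = C(6,0)·0.20^0·0.80^6 + C(6,1)·0.20^1·0.80^5.
= 0.262144 + 0.393216 = 0.6554.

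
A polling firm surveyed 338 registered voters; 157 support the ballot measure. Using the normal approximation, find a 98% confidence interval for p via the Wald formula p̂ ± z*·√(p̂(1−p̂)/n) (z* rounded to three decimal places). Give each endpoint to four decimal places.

(0.4014, 0.5276)

Sample proportion p̂ = 157/338 = 0.46450.
SE = √(p̂(1−p̂)/n) = √(0.248740/338) = 0.027128.
For 98% confidence, z* = 2.326.
Margin = 2.326·0.027128 = 0.06310.
Interval: 0.46450 ± 0.06310 → (0.4014, 0.5276).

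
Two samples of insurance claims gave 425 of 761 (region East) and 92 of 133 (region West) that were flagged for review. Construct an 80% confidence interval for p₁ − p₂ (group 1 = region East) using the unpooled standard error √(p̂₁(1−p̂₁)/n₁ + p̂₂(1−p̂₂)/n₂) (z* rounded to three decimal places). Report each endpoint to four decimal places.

p̂₁ = 0.55848, p̂₂ = 0.69173, so the observed difference is -0.13325.
Unpooled SE = √(p̂₁(1−p̂₁)/n₁ + p̂₂(1−p̂₂)/n₂) = √(0.000324022 + 0.001603307) = 0.043901.
The 80% critical value is z* = 1.282. Margin = 1.282·0.043901 = 0.05628.
Interval: -0.13325 ± 0.05628 → (-0.1895, -0.0770).

(-0.1895, -0.0770)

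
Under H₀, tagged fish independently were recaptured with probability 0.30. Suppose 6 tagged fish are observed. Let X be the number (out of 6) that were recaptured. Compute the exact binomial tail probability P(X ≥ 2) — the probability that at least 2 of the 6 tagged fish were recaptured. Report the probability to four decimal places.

P = 0.5798

X ~ Binomial(n=6, p=0.30).
P(X ≥ 2) = Σ_{j=2}^{6} C(6,j)·0.30^j·0.70^{6−j}.
= 0.324135 + 0.185220 + 0.059535 + 0.010206 + 0.000729 = 0.5798.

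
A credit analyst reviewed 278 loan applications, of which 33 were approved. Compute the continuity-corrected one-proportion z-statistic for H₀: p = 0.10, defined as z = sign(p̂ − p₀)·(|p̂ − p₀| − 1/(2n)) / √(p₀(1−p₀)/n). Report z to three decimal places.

p̂ = 33/278 = 0.11871. p̂ − p₀ = 0.018705.
Continuity correction 1/(2n) = 1/556 = 0.001799.
Corrected numerator: |0.018705| − 0.001799 = 0.016906.
Under H₀, SE = √(p₀(1−p₀)/n) = √(0.10·0.90/278) = √0.000323741 = 0.017993.
z = +0.016906/0.017993 = 0.940.

z = 0.940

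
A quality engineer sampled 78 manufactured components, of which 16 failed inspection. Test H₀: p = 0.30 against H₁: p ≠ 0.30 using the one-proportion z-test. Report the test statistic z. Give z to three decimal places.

z = -1.828

With x = 16 successes in n = 78, p̂ = 0.20513.
Under H₀, SE = √(p₀(1−p₀)/n) = √(0.30·0.70/78) = √0.002692308 = 0.051887.
z = (0.20513 − 0.30)/0.051887 = -0.09487/0.051887 = -1.828.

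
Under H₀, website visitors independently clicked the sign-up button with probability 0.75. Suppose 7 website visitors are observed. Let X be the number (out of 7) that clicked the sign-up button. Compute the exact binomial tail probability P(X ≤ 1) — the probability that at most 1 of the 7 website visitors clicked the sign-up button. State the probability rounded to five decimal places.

P = 0.00134

X is binomial with n = 7 and p = 0.75.
P(X ≤ 1) = C(7,0)·0.75^0·0.25^7 + C(7,1)·0.75^1·0.25^6.
= 0.000061 + 0.001282 = 0.00134.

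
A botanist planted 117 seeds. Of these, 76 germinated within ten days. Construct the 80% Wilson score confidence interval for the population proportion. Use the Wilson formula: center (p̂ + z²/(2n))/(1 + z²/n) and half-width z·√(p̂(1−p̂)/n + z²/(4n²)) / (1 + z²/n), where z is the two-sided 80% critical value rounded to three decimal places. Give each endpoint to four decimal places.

(0.5913, 0.7037)

p̂ = 76/117 = 0.64957; z = 1.282, so z² = 1.643524.
1 + z²/n = 1.014047.
Adjusted center: (0.64957 + z²/(2n))/1.014047 = 0.64750.
Radicand: p̂(1−p̂)/n + z²/(4n²) = 0.001945539 + 0.000030015 = 0.001975554.
Half-width = z·√(radicand)/denom = 1.282·0.044447/1.014047 = 0.05619.
Interval: 0.64750 ± 0.05619 → (0.5913, 0.7037).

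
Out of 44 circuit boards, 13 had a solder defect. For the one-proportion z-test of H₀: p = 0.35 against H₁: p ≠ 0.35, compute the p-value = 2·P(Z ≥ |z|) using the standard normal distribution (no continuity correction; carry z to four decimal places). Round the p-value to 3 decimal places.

With x = 13 successes in n = 44, p̂ = 0.29545.
Null standard error: √(0.35·0.65/44) = √0.005170455 = 0.071906.
z = (p̂ − p₀)/SE = (13/44 − 0.35)/0.071906 ≈ -0.7586.
p-value = 2·P(Z ≥ |z|) with z = -0.7586 → 0.448.

p-value = 0.448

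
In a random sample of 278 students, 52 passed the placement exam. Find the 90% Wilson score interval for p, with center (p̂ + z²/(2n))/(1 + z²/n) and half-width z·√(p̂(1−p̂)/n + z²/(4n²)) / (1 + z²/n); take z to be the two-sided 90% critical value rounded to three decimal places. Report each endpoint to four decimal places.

p̂ = 52/278 = 0.18705; z = 1.645, so z² = 2.706025.
Denominator 1 + z²/n = 1 + 2.706025/278 = 1.009734.
Center = (0.18705 + 0.004867)/1.009734 = 0.19007.
Radicand: p̂(1−p̂)/n + z²/(4n²) = 0.000546987 + 0.000008754 = 0.000555741.
Half-width = z·√(radicand)/denom = 1.645·0.023574/1.009734 = 0.03841.
So the interval runs from 0.1517 to 0.2285.

(0.1517, 0.2285)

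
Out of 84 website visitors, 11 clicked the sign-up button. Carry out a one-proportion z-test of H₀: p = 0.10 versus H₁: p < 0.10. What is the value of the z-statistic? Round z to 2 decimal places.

Sample proportion p̂ = 11/84 = 0.13095.
Under H₀, SE = √(p₀(1−p₀)/n) = √(0.10·0.90/84) = √0.001071429 = 0.032733.
z = (0.13095 − 0.10)/0.032733 = 0.03095/0.032733 = 0.95.

z = 0.95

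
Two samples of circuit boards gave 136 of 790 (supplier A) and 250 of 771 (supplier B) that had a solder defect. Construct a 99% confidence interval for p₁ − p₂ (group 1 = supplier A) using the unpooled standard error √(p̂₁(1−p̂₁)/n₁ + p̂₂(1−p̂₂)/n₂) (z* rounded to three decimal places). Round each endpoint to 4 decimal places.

(-0.2076, -0.0966)

p̂₁ = 0.17215, p̂₂ = 0.32425, so the observed difference is -0.15210.
SE = √(0.000180400 + 0.000284194) = √0.000464594 = 0.021554.
For 99% confidence, z* = 2.576. Margin = 2.576·0.021554 = 0.05552.
Interval: -0.15210 ± 0.05552 → (-0.2076, -0.0966).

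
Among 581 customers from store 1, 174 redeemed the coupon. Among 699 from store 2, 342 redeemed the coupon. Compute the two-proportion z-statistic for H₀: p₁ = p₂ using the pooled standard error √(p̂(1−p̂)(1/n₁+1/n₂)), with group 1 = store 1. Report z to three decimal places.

z = -6.892

Sample proportions: p̂₁ = 174/581 = 0.29948 and p̂₂ = 342/699 = 0.48927.
Pooled p̂ = (174+342)/(581+699) = 516/1280 = 0.40313.
SE = √[p̂(1−p̂)(1/n₁+1/n₂)] = √[0.40313·0.59688·(1/581+1/699)] ≈ 0.027538.
z = (p̂₁ − p̂₂)/SE = (0.29948 − 0.48927)/0.027538 = -0.18979/0.027538 = -6.892.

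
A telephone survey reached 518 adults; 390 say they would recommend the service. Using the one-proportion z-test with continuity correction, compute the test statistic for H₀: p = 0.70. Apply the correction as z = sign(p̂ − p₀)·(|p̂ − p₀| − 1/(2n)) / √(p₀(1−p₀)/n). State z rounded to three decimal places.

p̂ = 390/518 = 0.75290. p̂ − p₀ = 0.052896.
Continuity correction 1/(2n) = 1/1036 = 0.000965.
Corrected numerator: |0.052896| − 0.000965 = 0.051931.
Under H₀, SE = √(p₀(1−p₀)/n) = √(0.70·0.30/518) = √0.000405405 = 0.020135.
z = (+)0.051931/0.020135 = 2.579.

z = 2.579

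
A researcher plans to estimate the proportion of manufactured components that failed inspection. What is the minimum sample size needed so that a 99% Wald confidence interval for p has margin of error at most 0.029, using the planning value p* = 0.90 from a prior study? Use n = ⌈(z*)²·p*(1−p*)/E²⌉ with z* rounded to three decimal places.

n = 711

For 99% confidence, z* = 2.576.
p*(1−p*) = 0.0900.
(z*)²·p*(1−p*)/E² = 6.635776·0.0900/0.000841 = 710.131.
Rounding up, n = 711.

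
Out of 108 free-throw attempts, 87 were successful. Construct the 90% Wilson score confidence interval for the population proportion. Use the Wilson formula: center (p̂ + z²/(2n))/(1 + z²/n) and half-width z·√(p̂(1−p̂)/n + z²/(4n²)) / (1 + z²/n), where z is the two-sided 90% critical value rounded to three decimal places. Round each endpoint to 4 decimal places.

Here p̂ = 87/108 = 0.80556 and z = 1.645 (z² = 2.706025).
1 + z²/n = 1.025056.
Center = (0.80556 + 0.012528)/1.025056 = 0.79809.
Radicand: p̂(1−p̂)/n + z²/(4n²) = 0.001450332 + 0.000058000 = 0.001508332.
Half-width = 1.645·√0.001508332/1.025056 = 0.06233.
Interval: 0.79809 ± 0.06233 → (0.7358, 0.8604).

(0.7358, 0.8604)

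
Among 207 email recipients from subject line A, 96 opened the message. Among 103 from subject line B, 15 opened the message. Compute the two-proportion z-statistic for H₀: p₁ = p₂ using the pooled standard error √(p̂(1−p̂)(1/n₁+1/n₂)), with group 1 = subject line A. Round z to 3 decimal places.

p̂₁ = 96/207 = 0.46377, p̂₂ = 15/103 = 0.14563.
Pooling: p̂ = 111/310 = 0.35806.
Pooled SE = √[0.2298543·0.01453966] ≈ 0.057810.
z = 0.31814/0.057810 = 5.503.

z = 5.503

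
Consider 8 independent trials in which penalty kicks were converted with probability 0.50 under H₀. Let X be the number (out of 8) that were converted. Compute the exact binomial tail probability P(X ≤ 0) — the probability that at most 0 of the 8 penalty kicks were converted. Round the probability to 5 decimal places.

P = 0.00391

X ~ Binomial(n=8, p=0.50).
P(X ≤ 0) = C(8,0)·0.50^0·0.50^8.
= 0.003906 = 0.00391.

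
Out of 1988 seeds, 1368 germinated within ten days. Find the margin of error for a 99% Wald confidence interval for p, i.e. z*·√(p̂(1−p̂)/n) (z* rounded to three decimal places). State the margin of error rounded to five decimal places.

ME = 0.02676

Sample proportion p̂ = 1368/1988 = 0.68813.
Standard error of p̂: √(0.214608/1988) = √0.000107951 = 0.010390.
For 99% confidence, z* = 2.576.
So ME = 0.02676.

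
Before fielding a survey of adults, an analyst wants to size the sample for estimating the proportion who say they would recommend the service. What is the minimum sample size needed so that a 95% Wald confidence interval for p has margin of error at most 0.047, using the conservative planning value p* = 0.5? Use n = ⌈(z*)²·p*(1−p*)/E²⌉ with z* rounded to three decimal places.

For 95% confidence, z* = 1.960.
p*(1−p*) = 0.2500.
Required n before rounding: 3.841600 × 0.2500 / 0.047² = 434.767.
Rounding up, n = 435.

n = 435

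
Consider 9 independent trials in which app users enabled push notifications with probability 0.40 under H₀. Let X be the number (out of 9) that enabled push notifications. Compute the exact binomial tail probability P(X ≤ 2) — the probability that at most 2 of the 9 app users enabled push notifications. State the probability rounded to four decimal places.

P = 0.2318

X ~ Binomial(n=9, p=0.40).
P(X ≤ 2) = C(9,0)·0.40^0·0.60^9 + C(9,1)·0.40^1·0.60^8 + C(9,2)·0.40^2·0.60^7.
= 0.010078 + 0.060466 + 0.161243 = 0.2318.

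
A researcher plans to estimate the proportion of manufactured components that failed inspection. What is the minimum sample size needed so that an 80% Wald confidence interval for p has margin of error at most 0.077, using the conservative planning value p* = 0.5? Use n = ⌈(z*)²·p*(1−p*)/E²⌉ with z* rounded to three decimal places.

n = 70

z* = 1.282 at the 80% level.
p*(1−p*) = 0.50·0.50 = 0.2500.
(z*)²·p*(1−p*)/E² = 1.643524·0.2500/0.005929 = 69.300.
Rounding up, n = 70.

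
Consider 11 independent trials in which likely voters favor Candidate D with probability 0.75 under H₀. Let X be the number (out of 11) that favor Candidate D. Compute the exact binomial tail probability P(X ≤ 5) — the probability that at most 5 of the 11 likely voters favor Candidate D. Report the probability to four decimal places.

P = 0.0343

X is binomial with n = 11 and p = 0.75.
P(X ≤ 5) = Σ_{j=0}^{5} C(11,j)·0.75^j·0.25^{11−j}.
= 0.000000 + 0.000008 + 0.000118 + 0.001062 + 0.006373 + 0.026766 = 0.0343.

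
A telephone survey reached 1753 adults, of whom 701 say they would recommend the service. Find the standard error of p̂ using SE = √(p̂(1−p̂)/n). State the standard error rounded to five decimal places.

SE = 0.01170

p̂ = 701/1753 = 0.39989.
p̂(1−p̂) = 0.39989·0.60011 = 0.239978.
SE = √(0.239978/1753) = √0.000136896 = 0.01170.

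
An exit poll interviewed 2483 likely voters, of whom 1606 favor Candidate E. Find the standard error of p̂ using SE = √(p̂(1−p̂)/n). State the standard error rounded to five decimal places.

With x = 1606 successes in n = 2483, p̂ = 0.64680.
p̂(1−p̂) = 0.64680·0.35320 = 0.228450.
SE = √(0.228450/2483) = √0.000092006 = 0.00959.

SE = 0.00959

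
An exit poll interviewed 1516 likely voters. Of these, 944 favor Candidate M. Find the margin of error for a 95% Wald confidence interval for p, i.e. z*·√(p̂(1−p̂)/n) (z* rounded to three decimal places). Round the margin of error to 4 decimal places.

ME = 0.0244

With x = 944 successes in n = 1516, p̂ = 0.62269.
SE(p̂) = √(0.62269·0.37731/1516) = 0.012449.
z* = 1.960 at the 95% level.
Margin of error = z*·SE = 1.960 × 0.012449 = 0.0244.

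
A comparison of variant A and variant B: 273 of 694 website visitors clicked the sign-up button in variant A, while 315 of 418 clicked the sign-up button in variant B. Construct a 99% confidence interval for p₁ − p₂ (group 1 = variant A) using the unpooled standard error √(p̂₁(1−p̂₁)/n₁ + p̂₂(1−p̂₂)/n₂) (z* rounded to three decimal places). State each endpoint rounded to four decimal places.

p̂₁ = 0.39337, p̂₂ = 0.75359, so the observed difference is -0.36022.
Unpooled SE = √(p̂₁(1−p̂₁)/n₁ + p̂₂(1−p̂₂)/n₂) = √(0.000343848 + 0.000444241) = 0.028073.
For 99% confidence, z* = 2.576. Margin = 2.576·0.028073 = 0.07232.
So the interval runs from -0.4325 to -0.2879.

(-0.4325, -0.2879)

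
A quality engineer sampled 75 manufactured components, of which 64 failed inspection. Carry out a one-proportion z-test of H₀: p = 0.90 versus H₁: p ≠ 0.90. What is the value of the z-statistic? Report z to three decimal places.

Sample proportion p̂ = 64/75 = 0.85333.
Under H₀, SE = √(p₀(1−p₀)/n) = √(0.90·0.10/75) = √0.001200000 = 0.034641.
z = (p̂ − p₀)/SE = (0.85333 − 0.90)/0.034641 = -1.347.

z = -1.347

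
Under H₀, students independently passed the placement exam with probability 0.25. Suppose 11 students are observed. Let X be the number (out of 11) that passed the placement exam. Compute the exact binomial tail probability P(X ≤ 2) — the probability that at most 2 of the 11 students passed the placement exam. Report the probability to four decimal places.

X is binomial with n = 11 and p = 0.25.
P(X ≤ 2) = C(11,0)·0.25^0·0.75^11 + C(11,1)·0.25^1·0.75^10 + C(11,2)·0.25^2·0.75^9.
= 0.042235 + 0.154862 + 0.258104 = 0.4552.

P = 0.4552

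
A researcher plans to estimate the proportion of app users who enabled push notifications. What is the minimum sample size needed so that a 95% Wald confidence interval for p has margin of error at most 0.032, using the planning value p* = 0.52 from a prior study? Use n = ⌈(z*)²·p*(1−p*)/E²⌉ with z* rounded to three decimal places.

n = 937

The 95% critical value is z* = 1.960.
p*(1−p*) = 0.52·0.48 = 0.2496.
(z*)²·p*(1−p*)/E² = 3.841600·0.2496/0.001024 = 936.390.
Rounding up, n = 937.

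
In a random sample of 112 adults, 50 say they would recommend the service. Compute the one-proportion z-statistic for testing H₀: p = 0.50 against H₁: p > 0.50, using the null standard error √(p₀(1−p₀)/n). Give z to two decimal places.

z = -1.13

With x = 50 successes in n = 112, p̂ = 0.44643.
SE₀ = √(0.50·0.50/112) = 0.047246.
z = (p̂ − p₀)/SE = (0.44643 − 0.50)/0.047246 = -1.13.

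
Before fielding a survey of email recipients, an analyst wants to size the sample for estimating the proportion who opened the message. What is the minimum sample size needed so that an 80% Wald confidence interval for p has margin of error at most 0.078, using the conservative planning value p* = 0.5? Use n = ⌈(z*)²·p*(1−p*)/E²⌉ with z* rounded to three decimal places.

n = 68

The 80% critical value is z* = 1.282.
p*(1−p*) = 0.50·0.50 = 0.2500.
Required n before rounding: 1.643524 × 0.2500 / 0.078² = 67.535.
⌈67.535⌉ = 68.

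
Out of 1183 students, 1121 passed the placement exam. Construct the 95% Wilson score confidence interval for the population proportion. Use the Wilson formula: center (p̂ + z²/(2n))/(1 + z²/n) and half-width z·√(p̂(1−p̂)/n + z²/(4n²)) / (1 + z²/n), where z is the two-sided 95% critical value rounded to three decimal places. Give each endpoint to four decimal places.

Here p̂ = 1121/1183 = 0.94759 and z = 1.960 (z² = 3.841600).
1 + z²/n = 1.003247.
Adjusted center: (0.94759 + z²/(2n))/1.003247 = 0.94614.
Radicand: p̂(1−p̂)/n + z²/(4n²) = 0.000041980 + 0.000000686 = 0.000042666.
Half-width = 1.960·√0.000042666/1.003247 = 0.01276.
CI: 0.94614 ± 0.01276 = (0.9334, 0.9589).

(0.9334, 0.9589)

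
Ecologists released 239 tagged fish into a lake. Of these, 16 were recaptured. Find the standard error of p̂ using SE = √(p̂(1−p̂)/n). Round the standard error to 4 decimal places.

SE = 0.0162

Sample proportion p̂ = 16/239 = 0.06695.
p̂(1−p̂) = 0.06695·0.93305 = 0.062468.
SE = √(0.062468/239) = √0.000261372 = 0.0162.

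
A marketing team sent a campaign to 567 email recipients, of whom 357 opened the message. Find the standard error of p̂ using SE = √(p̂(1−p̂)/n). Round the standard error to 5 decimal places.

Sample proportion p̂ = 357/567 = 0.62963.
p̂(1−p̂) = 0.62963·0.37037 = 0.233196.
SE = √(0.233196/567) = √0.000411280 = 0.02028.

SE = 0.02028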